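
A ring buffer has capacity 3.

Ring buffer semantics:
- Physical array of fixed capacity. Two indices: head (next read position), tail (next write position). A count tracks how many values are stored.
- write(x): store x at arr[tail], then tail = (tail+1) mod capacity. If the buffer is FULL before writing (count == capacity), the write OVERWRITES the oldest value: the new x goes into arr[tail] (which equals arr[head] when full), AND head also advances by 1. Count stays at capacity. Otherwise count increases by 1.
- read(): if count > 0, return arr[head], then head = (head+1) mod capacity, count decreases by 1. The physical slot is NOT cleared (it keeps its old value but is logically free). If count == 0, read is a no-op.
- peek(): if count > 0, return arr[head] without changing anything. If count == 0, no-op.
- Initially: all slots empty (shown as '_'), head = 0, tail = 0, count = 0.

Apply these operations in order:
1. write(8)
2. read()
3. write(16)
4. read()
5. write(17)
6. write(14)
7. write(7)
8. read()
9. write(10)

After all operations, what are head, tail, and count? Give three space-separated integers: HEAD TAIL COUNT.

Answer: 0 0 3

Derivation:
After op 1 (write(8)): arr=[8 _ _] head=0 tail=1 count=1
After op 2 (read()): arr=[8 _ _] head=1 tail=1 count=0
After op 3 (write(16)): arr=[8 16 _] head=1 tail=2 count=1
After op 4 (read()): arr=[8 16 _] head=2 tail=2 count=0
After op 5 (write(17)): arr=[8 16 17] head=2 tail=0 count=1
After op 6 (write(14)): arr=[14 16 17] head=2 tail=1 count=2
After op 7 (write(7)): arr=[14 7 17] head=2 tail=2 count=3
After op 8 (read()): arr=[14 7 17] head=0 tail=2 count=2
After op 9 (write(10)): arr=[14 7 10] head=0 tail=0 count=3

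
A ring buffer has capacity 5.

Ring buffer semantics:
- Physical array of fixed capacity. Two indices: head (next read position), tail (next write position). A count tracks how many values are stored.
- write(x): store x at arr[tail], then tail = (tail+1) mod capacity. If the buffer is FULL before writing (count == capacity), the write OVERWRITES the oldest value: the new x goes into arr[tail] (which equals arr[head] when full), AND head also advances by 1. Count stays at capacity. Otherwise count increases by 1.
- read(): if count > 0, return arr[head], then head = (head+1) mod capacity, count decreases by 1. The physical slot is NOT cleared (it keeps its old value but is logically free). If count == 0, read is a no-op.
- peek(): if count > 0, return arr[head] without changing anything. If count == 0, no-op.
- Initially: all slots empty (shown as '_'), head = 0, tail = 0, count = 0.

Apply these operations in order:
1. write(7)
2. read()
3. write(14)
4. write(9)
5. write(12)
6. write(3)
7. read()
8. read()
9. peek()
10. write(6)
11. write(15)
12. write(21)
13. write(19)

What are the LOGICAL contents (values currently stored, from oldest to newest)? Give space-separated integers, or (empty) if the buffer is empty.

After op 1 (write(7)): arr=[7 _ _ _ _] head=0 tail=1 count=1
After op 2 (read()): arr=[7 _ _ _ _] head=1 tail=1 count=0
After op 3 (write(14)): arr=[7 14 _ _ _] head=1 tail=2 count=1
After op 4 (write(9)): arr=[7 14 9 _ _] head=1 tail=3 count=2
After op 5 (write(12)): arr=[7 14 9 12 _] head=1 tail=4 count=3
After op 6 (write(3)): arr=[7 14 9 12 3] head=1 tail=0 count=4
After op 7 (read()): arr=[7 14 9 12 3] head=2 tail=0 count=3
After op 8 (read()): arr=[7 14 9 12 3] head=3 tail=0 count=2
After op 9 (peek()): arr=[7 14 9 12 3] head=3 tail=0 count=2
After op 10 (write(6)): arr=[6 14 9 12 3] head=3 tail=1 count=3
After op 11 (write(15)): arr=[6 15 9 12 3] head=3 tail=2 count=4
After op 12 (write(21)): arr=[6 15 21 12 3] head=3 tail=3 count=5
After op 13 (write(19)): arr=[6 15 21 19 3] head=4 tail=4 count=5

Answer: 3 6 15 21 19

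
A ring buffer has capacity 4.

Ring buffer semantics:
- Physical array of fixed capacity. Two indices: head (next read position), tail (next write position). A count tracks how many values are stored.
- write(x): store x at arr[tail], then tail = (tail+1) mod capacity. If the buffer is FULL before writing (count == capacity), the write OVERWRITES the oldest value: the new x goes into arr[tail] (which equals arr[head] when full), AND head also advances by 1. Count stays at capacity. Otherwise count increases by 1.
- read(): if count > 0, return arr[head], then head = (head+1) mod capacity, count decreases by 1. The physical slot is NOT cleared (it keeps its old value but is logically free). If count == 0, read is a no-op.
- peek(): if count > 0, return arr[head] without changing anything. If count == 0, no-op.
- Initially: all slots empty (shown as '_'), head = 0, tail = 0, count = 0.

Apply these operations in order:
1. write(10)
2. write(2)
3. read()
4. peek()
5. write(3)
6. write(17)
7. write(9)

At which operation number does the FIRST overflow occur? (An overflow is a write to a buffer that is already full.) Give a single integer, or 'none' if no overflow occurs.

Answer: none

Derivation:
After op 1 (write(10)): arr=[10 _ _ _] head=0 tail=1 count=1
After op 2 (write(2)): arr=[10 2 _ _] head=0 tail=2 count=2
After op 3 (read()): arr=[10 2 _ _] head=1 tail=2 count=1
After op 4 (peek()): arr=[10 2 _ _] head=1 tail=2 count=1
After op 5 (write(3)): arr=[10 2 3 _] head=1 tail=3 count=2
After op 6 (write(17)): arr=[10 2 3 17] head=1 tail=0 count=3
After op 7 (write(9)): arr=[9 2 3 17] head=1 tail=1 count=4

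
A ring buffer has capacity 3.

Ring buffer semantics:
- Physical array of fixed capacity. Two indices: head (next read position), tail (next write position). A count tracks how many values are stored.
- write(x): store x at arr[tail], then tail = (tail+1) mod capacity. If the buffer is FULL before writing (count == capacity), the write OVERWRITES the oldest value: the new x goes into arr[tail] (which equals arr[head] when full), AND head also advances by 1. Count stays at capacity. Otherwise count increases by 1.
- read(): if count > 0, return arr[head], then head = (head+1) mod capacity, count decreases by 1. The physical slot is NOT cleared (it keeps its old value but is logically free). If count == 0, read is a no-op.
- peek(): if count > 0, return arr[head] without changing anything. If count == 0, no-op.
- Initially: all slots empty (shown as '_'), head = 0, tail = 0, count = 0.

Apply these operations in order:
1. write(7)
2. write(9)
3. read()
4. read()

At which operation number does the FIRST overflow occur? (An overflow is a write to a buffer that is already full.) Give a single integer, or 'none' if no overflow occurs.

After op 1 (write(7)): arr=[7 _ _] head=0 tail=1 count=1
After op 2 (write(9)): arr=[7 9 _] head=0 tail=2 count=2
After op 3 (read()): arr=[7 9 _] head=1 tail=2 count=1
After op 4 (read()): arr=[7 9 _] head=2 tail=2 count=0

Answer: none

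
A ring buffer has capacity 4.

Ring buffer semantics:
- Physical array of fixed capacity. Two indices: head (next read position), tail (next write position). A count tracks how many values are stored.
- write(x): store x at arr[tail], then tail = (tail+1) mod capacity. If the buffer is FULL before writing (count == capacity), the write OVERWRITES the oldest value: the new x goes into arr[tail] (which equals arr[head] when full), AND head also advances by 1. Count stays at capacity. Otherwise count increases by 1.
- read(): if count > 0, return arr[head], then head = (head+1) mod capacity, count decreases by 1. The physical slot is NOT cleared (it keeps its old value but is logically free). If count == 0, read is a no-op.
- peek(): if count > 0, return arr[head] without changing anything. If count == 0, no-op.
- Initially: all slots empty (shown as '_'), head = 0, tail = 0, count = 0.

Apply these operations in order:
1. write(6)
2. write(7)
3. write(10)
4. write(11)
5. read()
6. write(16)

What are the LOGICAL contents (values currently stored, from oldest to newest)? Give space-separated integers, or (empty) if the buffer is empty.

Answer: 7 10 11 16

Derivation:
After op 1 (write(6)): arr=[6 _ _ _] head=0 tail=1 count=1
After op 2 (write(7)): arr=[6 7 _ _] head=0 tail=2 count=2
After op 3 (write(10)): arr=[6 7 10 _] head=0 tail=3 count=3
After op 4 (write(11)): arr=[6 7 10 11] head=0 tail=0 count=4
After op 5 (read()): arr=[6 7 10 11] head=1 tail=0 count=3
After op 6 (write(16)): arr=[16 7 10 11] head=1 tail=1 count=4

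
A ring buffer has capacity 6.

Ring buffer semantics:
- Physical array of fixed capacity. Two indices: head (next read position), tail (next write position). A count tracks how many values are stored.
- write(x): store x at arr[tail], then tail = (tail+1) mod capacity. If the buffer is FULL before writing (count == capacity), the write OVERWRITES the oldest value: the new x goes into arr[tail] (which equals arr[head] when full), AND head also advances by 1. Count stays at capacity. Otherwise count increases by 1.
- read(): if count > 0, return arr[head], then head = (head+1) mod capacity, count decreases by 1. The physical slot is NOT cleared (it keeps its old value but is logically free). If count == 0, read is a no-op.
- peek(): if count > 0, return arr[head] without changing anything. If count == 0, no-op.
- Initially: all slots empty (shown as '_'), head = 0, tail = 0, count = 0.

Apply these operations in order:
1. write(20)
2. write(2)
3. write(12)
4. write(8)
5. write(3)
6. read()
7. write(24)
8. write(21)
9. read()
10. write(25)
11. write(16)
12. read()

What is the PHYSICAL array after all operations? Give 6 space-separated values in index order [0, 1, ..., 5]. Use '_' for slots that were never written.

Answer: 21 25 16 8 3 24

Derivation:
After op 1 (write(20)): arr=[20 _ _ _ _ _] head=0 tail=1 count=1
After op 2 (write(2)): arr=[20 2 _ _ _ _] head=0 tail=2 count=2
After op 3 (write(12)): arr=[20 2 12 _ _ _] head=0 tail=3 count=3
After op 4 (write(8)): arr=[20 2 12 8 _ _] head=0 tail=4 count=4
After op 5 (write(3)): arr=[20 2 12 8 3 _] head=0 tail=5 count=5
After op 6 (read()): arr=[20 2 12 8 3 _] head=1 tail=5 count=4
After op 7 (write(24)): arr=[20 2 12 8 3 24] head=1 tail=0 count=5
After op 8 (write(21)): arr=[21 2 12 8 3 24] head=1 tail=1 count=6
After op 9 (read()): arr=[21 2 12 8 3 24] head=2 tail=1 count=5
After op 10 (write(25)): arr=[21 25 12 8 3 24] head=2 tail=2 count=6
After op 11 (write(16)): arr=[21 25 16 8 3 24] head=3 tail=3 count=6
After op 12 (read()): arr=[21 25 16 8 3 24] head=4 tail=3 count=5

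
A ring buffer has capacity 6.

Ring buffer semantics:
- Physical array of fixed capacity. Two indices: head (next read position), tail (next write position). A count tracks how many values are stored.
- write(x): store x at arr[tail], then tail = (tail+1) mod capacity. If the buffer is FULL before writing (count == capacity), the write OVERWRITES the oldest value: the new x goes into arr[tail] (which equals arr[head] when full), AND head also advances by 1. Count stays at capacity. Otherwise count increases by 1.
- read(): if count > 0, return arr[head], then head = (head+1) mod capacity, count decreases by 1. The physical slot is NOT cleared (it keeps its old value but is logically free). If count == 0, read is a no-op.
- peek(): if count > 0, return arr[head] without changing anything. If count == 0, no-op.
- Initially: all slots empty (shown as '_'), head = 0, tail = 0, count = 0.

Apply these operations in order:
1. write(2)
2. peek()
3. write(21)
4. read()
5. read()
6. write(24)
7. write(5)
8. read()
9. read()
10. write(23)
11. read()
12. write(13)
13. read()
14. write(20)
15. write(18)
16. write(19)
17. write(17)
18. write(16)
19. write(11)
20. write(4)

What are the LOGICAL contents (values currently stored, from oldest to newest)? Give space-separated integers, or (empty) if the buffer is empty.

After op 1 (write(2)): arr=[2 _ _ _ _ _] head=0 tail=1 count=1
After op 2 (peek()): arr=[2 _ _ _ _ _] head=0 tail=1 count=1
After op 3 (write(21)): arr=[2 21 _ _ _ _] head=0 tail=2 count=2
After op 4 (read()): arr=[2 21 _ _ _ _] head=1 tail=2 count=1
After op 5 (read()): arr=[2 21 _ _ _ _] head=2 tail=2 count=0
After op 6 (write(24)): arr=[2 21 24 _ _ _] head=2 tail=3 count=1
After op 7 (write(5)): arr=[2 21 24 5 _ _] head=2 tail=4 count=2
After op 8 (read()): arr=[2 21 24 5 _ _] head=3 tail=4 count=1
After op 9 (read()): arr=[2 21 24 5 _ _] head=4 tail=4 count=0
After op 10 (write(23)): arr=[2 21 24 5 23 _] head=4 tail=5 count=1
After op 11 (read()): arr=[2 21 24 5 23 _] head=5 tail=5 count=0
After op 12 (write(13)): arr=[2 21 24 5 23 13] head=5 tail=0 count=1
After op 13 (read()): arr=[2 21 24 5 23 13] head=0 tail=0 count=0
After op 14 (write(20)): arr=[20 21 24 5 23 13] head=0 tail=1 count=1
After op 15 (write(18)): arr=[20 18 24 5 23 13] head=0 tail=2 count=2
After op 16 (write(19)): arr=[20 18 19 5 23 13] head=0 tail=3 count=3
After op 17 (write(17)): arr=[20 18 19 17 23 13] head=0 tail=4 count=4
After op 18 (write(16)): arr=[20 18 19 17 16 13] head=0 tail=5 count=5
After op 19 (write(11)): arr=[20 18 19 17 16 11] head=0 tail=0 count=6
After op 20 (write(4)): arr=[4 18 19 17 16 11] head=1 tail=1 count=6

Answer: 18 19 17 16 11 4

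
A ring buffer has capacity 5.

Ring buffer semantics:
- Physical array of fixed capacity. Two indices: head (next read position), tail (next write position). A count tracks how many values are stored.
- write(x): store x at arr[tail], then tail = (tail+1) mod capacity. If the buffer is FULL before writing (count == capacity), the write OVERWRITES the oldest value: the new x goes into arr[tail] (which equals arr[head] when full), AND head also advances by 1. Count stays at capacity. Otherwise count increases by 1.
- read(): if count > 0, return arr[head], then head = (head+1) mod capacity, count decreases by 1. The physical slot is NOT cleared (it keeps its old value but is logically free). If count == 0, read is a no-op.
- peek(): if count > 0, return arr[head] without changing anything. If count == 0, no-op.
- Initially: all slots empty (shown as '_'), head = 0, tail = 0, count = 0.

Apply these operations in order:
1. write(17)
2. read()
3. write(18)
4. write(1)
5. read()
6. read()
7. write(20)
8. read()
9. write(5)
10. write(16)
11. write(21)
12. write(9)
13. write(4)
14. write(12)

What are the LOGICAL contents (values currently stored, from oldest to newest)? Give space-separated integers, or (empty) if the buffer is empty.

After op 1 (write(17)): arr=[17 _ _ _ _] head=0 tail=1 count=1
After op 2 (read()): arr=[17 _ _ _ _] head=1 tail=1 count=0
After op 3 (write(18)): arr=[17 18 _ _ _] head=1 tail=2 count=1
After op 4 (write(1)): arr=[17 18 1 _ _] head=1 tail=3 count=2
After op 5 (read()): arr=[17 18 1 _ _] head=2 tail=3 count=1
After op 6 (read()): arr=[17 18 1 _ _] head=3 tail=3 count=0
After op 7 (write(20)): arr=[17 18 1 20 _] head=3 tail=4 count=1
After op 8 (read()): arr=[17 18 1 20 _] head=4 tail=4 count=0
After op 9 (write(5)): arr=[17 18 1 20 5] head=4 tail=0 count=1
After op 10 (write(16)): arr=[16 18 1 20 5] head=4 tail=1 count=2
After op 11 (write(21)): arr=[16 21 1 20 5] head=4 tail=2 count=3
After op 12 (write(9)): arr=[16 21 9 20 5] head=4 tail=3 count=4
After op 13 (write(4)): arr=[16 21 9 4 5] head=4 tail=4 count=5
After op 14 (write(12)): arr=[16 21 9 4 12] head=0 tail=0 count=5

Answer: 16 21 9 4 12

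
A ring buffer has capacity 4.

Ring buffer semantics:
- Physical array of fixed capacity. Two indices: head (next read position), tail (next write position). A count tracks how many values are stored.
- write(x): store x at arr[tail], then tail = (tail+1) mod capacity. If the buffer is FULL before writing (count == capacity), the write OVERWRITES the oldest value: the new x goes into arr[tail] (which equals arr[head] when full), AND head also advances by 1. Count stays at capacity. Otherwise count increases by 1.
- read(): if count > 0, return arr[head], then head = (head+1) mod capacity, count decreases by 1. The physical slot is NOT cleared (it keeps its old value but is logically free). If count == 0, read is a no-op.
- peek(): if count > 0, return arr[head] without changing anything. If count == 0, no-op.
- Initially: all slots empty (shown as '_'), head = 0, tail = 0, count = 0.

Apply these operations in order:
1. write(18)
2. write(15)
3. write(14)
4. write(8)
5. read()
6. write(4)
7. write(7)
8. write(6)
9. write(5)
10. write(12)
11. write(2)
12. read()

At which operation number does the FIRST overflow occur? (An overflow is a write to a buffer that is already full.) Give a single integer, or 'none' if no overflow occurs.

Answer: 7

Derivation:
After op 1 (write(18)): arr=[18 _ _ _] head=0 tail=1 count=1
After op 2 (write(15)): arr=[18 15 _ _] head=0 tail=2 count=2
After op 3 (write(14)): arr=[18 15 14 _] head=0 tail=3 count=3
After op 4 (write(8)): arr=[18 15 14 8] head=0 tail=0 count=4
After op 5 (read()): arr=[18 15 14 8] head=1 tail=0 count=3
After op 6 (write(4)): arr=[4 15 14 8] head=1 tail=1 count=4
After op 7 (write(7)): arr=[4 7 14 8] head=2 tail=2 count=4
After op 8 (write(6)): arr=[4 7 6 8] head=3 tail=3 count=4
After op 9 (write(5)): arr=[4 7 6 5] head=0 tail=0 count=4
After op 10 (write(12)): arr=[12 7 6 5] head=1 tail=1 count=4
After op 11 (write(2)): arr=[12 2 6 5] head=2 tail=2 count=4
After op 12 (read()): arr=[12 2 6 5] head=3 tail=2 count=3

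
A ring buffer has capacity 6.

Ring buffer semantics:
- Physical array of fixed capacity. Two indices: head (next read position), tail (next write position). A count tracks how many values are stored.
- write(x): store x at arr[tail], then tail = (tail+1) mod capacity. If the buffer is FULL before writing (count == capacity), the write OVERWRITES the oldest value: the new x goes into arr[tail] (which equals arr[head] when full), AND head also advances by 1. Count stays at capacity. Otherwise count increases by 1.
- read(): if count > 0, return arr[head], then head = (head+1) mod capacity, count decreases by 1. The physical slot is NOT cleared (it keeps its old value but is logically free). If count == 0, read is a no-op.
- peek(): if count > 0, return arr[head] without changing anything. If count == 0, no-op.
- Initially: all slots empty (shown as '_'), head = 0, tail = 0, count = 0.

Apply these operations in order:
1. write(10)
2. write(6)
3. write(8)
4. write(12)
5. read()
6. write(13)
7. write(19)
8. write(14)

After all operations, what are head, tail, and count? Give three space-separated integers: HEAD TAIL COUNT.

After op 1 (write(10)): arr=[10 _ _ _ _ _] head=0 tail=1 count=1
After op 2 (write(6)): arr=[10 6 _ _ _ _] head=0 tail=2 count=2
After op 3 (write(8)): arr=[10 6 8 _ _ _] head=0 tail=3 count=3
After op 4 (write(12)): arr=[10 6 8 12 _ _] head=0 tail=4 count=4
After op 5 (read()): arr=[10 6 8 12 _ _] head=1 tail=4 count=3
After op 6 (write(13)): arr=[10 6 8 12 13 _] head=1 tail=5 count=4
After op 7 (write(19)): arr=[10 6 8 12 13 19] head=1 tail=0 count=5
After op 8 (write(14)): arr=[14 6 8 12 13 19] head=1 tail=1 count=6

Answer: 1 1 6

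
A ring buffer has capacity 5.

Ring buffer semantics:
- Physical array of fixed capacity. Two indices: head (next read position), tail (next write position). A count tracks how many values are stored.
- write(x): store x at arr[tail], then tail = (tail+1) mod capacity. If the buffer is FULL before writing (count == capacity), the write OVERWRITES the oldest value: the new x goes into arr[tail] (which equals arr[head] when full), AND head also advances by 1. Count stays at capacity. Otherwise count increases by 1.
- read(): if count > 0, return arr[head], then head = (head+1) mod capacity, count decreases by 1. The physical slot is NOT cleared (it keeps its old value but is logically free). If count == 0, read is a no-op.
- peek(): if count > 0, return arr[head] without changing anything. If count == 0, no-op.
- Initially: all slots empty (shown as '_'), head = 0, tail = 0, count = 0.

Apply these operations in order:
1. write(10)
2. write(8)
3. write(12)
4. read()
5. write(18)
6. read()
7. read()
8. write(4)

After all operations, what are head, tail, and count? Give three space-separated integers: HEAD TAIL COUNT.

After op 1 (write(10)): arr=[10 _ _ _ _] head=0 tail=1 count=1
After op 2 (write(8)): arr=[10 8 _ _ _] head=0 tail=2 count=2
After op 3 (write(12)): arr=[10 8 12 _ _] head=0 tail=3 count=3
After op 4 (read()): arr=[10 8 12 _ _] head=1 tail=3 count=2
After op 5 (write(18)): arr=[10 8 12 18 _] head=1 tail=4 count=3
After op 6 (read()): arr=[10 8 12 18 _] head=2 tail=4 count=2
After op 7 (read()): arr=[10 8 12 18 _] head=3 tail=4 count=1
After op 8 (write(4)): arr=[10 8 12 18 4] head=3 tail=0 count=2

Answer: 3 0 2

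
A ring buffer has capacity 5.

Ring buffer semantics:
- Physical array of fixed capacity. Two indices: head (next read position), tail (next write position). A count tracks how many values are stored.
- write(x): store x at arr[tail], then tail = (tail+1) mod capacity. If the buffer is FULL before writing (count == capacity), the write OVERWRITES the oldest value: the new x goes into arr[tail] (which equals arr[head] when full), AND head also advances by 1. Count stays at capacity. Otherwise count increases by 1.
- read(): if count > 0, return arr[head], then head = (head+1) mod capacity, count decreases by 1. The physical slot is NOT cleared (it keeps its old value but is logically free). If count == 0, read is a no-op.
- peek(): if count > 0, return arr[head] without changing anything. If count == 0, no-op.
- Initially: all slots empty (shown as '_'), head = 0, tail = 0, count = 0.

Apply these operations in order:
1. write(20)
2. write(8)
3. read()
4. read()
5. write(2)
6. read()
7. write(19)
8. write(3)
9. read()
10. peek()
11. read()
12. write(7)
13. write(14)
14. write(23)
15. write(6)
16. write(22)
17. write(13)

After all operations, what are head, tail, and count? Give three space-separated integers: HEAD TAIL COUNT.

After op 1 (write(20)): arr=[20 _ _ _ _] head=0 tail=1 count=1
After op 2 (write(8)): arr=[20 8 _ _ _] head=0 tail=2 count=2
After op 3 (read()): arr=[20 8 _ _ _] head=1 tail=2 count=1
After op 4 (read()): arr=[20 8 _ _ _] head=2 tail=2 count=0
After op 5 (write(2)): arr=[20 8 2 _ _] head=2 tail=3 count=1
After op 6 (read()): arr=[20 8 2 _ _] head=3 tail=3 count=0
After op 7 (write(19)): arr=[20 8 2 19 _] head=3 tail=4 count=1
After op 8 (write(3)): arr=[20 8 2 19 3] head=3 tail=0 count=2
After op 9 (read()): arr=[20 8 2 19 3] head=4 tail=0 count=1
After op 10 (peek()): arr=[20 8 2 19 3] head=4 tail=0 count=1
After op 11 (read()): arr=[20 8 2 19 3] head=0 tail=0 count=0
After op 12 (write(7)): arr=[7 8 2 19 3] head=0 tail=1 count=1
After op 13 (write(14)): arr=[7 14 2 19 3] head=0 tail=2 count=2
After op 14 (write(23)): arr=[7 14 23 19 3] head=0 tail=3 count=3
After op 15 (write(6)): arr=[7 14 23 6 3] head=0 tail=4 count=4
After op 16 (write(22)): arr=[7 14 23 6 22] head=0 tail=0 count=5
After op 17 (write(13)): arr=[13 14 23 6 22] head=1 tail=1 count=5

Answer: 1 1 5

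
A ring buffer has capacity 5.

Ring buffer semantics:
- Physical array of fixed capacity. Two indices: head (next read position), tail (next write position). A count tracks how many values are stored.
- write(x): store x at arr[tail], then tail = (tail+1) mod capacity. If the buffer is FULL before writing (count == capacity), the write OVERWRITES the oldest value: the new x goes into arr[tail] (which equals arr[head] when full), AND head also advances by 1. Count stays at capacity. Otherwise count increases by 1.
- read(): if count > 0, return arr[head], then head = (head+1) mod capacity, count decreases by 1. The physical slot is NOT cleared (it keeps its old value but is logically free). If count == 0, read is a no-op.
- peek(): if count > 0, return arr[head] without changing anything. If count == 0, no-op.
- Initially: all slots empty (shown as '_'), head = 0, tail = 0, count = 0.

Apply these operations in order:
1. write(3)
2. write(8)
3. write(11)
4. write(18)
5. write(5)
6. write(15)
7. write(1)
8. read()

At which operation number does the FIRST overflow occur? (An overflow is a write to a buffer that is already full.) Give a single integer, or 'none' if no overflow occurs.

Answer: 6

Derivation:
After op 1 (write(3)): arr=[3 _ _ _ _] head=0 tail=1 count=1
After op 2 (write(8)): arr=[3 8 _ _ _] head=0 tail=2 count=2
After op 3 (write(11)): arr=[3 8 11 _ _] head=0 tail=3 count=3
After op 4 (write(18)): arr=[3 8 11 18 _] head=0 tail=4 count=4
After op 5 (write(5)): arr=[3 8 11 18 5] head=0 tail=0 count=5
After op 6 (write(15)): arr=[15 8 11 18 5] head=1 tail=1 count=5
After op 7 (write(1)): arr=[15 1 11 18 5] head=2 tail=2 count=5
After op 8 (read()): arr=[15 1 11 18 5] head=3 tail=2 count=4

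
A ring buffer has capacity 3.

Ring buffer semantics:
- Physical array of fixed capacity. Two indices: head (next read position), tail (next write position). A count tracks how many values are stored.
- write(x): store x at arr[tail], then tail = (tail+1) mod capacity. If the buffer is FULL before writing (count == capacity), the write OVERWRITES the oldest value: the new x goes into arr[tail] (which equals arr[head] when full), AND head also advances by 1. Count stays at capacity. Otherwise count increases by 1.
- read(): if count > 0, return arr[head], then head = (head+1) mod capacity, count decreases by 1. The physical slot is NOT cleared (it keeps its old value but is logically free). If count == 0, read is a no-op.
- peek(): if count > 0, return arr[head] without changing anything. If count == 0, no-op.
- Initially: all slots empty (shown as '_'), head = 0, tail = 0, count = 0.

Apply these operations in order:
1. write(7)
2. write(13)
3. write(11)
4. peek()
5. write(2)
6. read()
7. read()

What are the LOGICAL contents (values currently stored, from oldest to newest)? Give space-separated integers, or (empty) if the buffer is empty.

After op 1 (write(7)): arr=[7 _ _] head=0 tail=1 count=1
After op 2 (write(13)): arr=[7 13 _] head=0 tail=2 count=2
After op 3 (write(11)): arr=[7 13 11] head=0 tail=0 count=3
After op 4 (peek()): arr=[7 13 11] head=0 tail=0 count=3
After op 5 (write(2)): arr=[2 13 11] head=1 tail=1 count=3
After op 6 (read()): arr=[2 13 11] head=2 tail=1 count=2
After op 7 (read()): arr=[2 13 11] head=0 tail=1 count=1

Answer: 2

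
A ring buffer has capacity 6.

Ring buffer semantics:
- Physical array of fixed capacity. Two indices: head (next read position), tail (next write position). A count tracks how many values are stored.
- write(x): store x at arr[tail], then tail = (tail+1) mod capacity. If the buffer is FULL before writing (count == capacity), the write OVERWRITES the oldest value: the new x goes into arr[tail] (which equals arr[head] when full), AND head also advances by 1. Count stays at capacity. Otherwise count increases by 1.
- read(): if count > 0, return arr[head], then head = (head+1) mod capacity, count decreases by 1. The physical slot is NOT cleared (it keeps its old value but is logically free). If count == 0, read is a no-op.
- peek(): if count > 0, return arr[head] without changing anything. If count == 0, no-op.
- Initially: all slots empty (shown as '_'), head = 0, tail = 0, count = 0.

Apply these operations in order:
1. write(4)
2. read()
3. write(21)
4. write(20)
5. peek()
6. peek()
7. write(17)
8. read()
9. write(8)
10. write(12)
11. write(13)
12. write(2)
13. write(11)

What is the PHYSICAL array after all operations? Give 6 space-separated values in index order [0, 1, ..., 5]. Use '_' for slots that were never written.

Answer: 13 2 11 17 8 12

Derivation:
After op 1 (write(4)): arr=[4 _ _ _ _ _] head=0 tail=1 count=1
After op 2 (read()): arr=[4 _ _ _ _ _] head=1 tail=1 count=0
After op 3 (write(21)): arr=[4 21 _ _ _ _] head=1 tail=2 count=1
After op 4 (write(20)): arr=[4 21 20 _ _ _] head=1 tail=3 count=2
After op 5 (peek()): arr=[4 21 20 _ _ _] head=1 tail=3 count=2
After op 6 (peek()): arr=[4 21 20 _ _ _] head=1 tail=3 count=2
After op 7 (write(17)): arr=[4 21 20 17 _ _] head=1 tail=4 count=3
After op 8 (read()): arr=[4 21 20 17 _ _] head=2 tail=4 count=2
After op 9 (write(8)): arr=[4 21 20 17 8 _] head=2 tail=5 count=3
After op 10 (write(12)): arr=[4 21 20 17 8 12] head=2 tail=0 count=4
After op 11 (write(13)): arr=[13 21 20 17 8 12] head=2 tail=1 count=5
After op 12 (write(2)): arr=[13 2 20 17 8 12] head=2 tail=2 count=6
After op 13 (write(11)): arr=[13 2 11 17 8 12] head=3 tail=3 count=6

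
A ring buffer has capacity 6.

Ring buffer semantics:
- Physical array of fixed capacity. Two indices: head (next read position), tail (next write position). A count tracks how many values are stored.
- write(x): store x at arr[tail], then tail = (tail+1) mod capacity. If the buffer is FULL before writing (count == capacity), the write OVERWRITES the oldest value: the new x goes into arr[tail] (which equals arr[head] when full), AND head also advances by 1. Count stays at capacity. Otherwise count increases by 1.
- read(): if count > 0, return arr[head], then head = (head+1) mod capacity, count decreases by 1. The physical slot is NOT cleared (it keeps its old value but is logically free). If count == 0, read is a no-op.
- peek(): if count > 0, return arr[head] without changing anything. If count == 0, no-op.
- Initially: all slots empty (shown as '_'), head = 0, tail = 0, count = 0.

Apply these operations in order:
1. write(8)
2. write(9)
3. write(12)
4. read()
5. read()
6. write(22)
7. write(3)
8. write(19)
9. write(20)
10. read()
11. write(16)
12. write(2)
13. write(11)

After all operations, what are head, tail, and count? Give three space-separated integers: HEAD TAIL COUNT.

After op 1 (write(8)): arr=[8 _ _ _ _ _] head=0 tail=1 count=1
After op 2 (write(9)): arr=[8 9 _ _ _ _] head=0 tail=2 count=2
After op 3 (write(12)): arr=[8 9 12 _ _ _] head=0 tail=3 count=3
After op 4 (read()): arr=[8 9 12 _ _ _] head=1 tail=3 count=2
After op 5 (read()): arr=[8 9 12 _ _ _] head=2 tail=3 count=1
After op 6 (write(22)): arr=[8 9 12 22 _ _] head=2 tail=4 count=2
After op 7 (write(3)): arr=[8 9 12 22 3 _] head=2 tail=5 count=3
After op 8 (write(19)): arr=[8 9 12 22 3 19] head=2 tail=0 count=4
After op 9 (write(20)): arr=[20 9 12 22 3 19] head=2 tail=1 count=5
After op 10 (read()): arr=[20 9 12 22 3 19] head=3 tail=1 count=4
After op 11 (write(16)): arr=[20 16 12 22 3 19] head=3 tail=2 count=5
After op 12 (write(2)): arr=[20 16 2 22 3 19] head=3 tail=3 count=6
After op 13 (write(11)): arr=[20 16 2 11 3 19] head=4 tail=4 count=6

Answer: 4 4 6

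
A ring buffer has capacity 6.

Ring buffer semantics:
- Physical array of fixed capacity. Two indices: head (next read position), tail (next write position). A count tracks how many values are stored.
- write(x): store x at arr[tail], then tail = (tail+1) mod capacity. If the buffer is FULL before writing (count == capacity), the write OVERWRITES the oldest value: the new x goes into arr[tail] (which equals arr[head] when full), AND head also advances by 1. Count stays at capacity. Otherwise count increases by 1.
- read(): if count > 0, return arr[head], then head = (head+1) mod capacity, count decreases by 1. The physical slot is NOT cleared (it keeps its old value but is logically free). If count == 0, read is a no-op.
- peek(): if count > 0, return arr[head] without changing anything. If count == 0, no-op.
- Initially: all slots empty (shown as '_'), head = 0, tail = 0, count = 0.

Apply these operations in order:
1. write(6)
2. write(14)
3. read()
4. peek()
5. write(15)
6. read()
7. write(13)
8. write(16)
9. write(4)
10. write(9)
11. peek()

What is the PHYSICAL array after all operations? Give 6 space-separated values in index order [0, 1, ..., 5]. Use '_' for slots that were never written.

After op 1 (write(6)): arr=[6 _ _ _ _ _] head=0 tail=1 count=1
After op 2 (write(14)): arr=[6 14 _ _ _ _] head=0 tail=2 count=2
After op 3 (read()): arr=[6 14 _ _ _ _] head=1 tail=2 count=1
After op 4 (peek()): arr=[6 14 _ _ _ _] head=1 tail=2 count=1
After op 5 (write(15)): arr=[6 14 15 _ _ _] head=1 tail=3 count=2
After op 6 (read()): arr=[6 14 15 _ _ _] head=2 tail=3 count=1
After op 7 (write(13)): arr=[6 14 15 13 _ _] head=2 tail=4 count=2
After op 8 (write(16)): arr=[6 14 15 13 16 _] head=2 tail=5 count=3
After op 9 (write(4)): arr=[6 14 15 13 16 4] head=2 tail=0 count=4
After op 10 (write(9)): arr=[9 14 15 13 16 4] head=2 tail=1 count=5
After op 11 (peek()): arr=[9 14 15 13 16 4] head=2 tail=1 count=5

Answer: 9 14 15 13 16 4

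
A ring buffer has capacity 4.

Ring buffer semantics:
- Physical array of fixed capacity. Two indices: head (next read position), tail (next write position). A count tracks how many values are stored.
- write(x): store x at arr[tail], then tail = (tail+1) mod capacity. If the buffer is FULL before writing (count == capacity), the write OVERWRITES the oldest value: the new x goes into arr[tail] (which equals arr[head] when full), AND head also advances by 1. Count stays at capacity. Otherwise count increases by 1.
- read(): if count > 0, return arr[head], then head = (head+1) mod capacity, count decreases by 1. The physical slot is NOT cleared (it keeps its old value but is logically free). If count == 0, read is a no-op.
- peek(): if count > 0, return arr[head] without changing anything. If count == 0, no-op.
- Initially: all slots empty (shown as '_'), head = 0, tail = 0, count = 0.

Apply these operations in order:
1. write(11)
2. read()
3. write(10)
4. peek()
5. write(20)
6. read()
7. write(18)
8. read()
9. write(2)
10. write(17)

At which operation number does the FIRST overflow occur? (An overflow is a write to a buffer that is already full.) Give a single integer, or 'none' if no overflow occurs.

After op 1 (write(11)): arr=[11 _ _ _] head=0 tail=1 count=1
After op 2 (read()): arr=[11 _ _ _] head=1 tail=1 count=0
After op 3 (write(10)): arr=[11 10 _ _] head=1 tail=2 count=1
After op 4 (peek()): arr=[11 10 _ _] head=1 tail=2 count=1
After op 5 (write(20)): arr=[11 10 20 _] head=1 tail=3 count=2
After op 6 (read()): arr=[11 10 20 _] head=2 tail=3 count=1
After op 7 (write(18)): arr=[11 10 20 18] head=2 tail=0 count=2
After op 8 (read()): arr=[11 10 20 18] head=3 tail=0 count=1
After op 9 (write(2)): arr=[2 10 20 18] head=3 tail=1 count=2
After op 10 (write(17)): arr=[2 17 20 18] head=3 tail=2 count=3

Answer: none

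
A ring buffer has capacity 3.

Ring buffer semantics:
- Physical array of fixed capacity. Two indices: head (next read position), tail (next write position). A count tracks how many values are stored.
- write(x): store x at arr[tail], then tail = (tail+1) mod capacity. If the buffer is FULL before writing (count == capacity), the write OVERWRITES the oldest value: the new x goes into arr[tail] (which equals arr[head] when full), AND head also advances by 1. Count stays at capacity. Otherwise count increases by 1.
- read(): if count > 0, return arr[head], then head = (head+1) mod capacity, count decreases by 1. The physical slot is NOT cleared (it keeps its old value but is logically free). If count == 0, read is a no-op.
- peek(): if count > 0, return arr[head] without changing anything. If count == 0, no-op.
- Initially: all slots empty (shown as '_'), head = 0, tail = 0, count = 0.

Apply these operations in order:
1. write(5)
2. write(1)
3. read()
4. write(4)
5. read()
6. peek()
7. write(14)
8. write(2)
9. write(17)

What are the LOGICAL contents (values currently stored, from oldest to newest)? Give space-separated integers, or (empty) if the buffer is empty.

Answer: 14 2 17

Derivation:
After op 1 (write(5)): arr=[5 _ _] head=0 tail=1 count=1
After op 2 (write(1)): arr=[5 1 _] head=0 tail=2 count=2
After op 3 (read()): arr=[5 1 _] head=1 tail=2 count=1
After op 4 (write(4)): arr=[5 1 4] head=1 tail=0 count=2
After op 5 (read()): arr=[5 1 4] head=2 tail=0 count=1
After op 6 (peek()): arr=[5 1 4] head=2 tail=0 count=1
After op 7 (write(14)): arr=[14 1 4] head=2 tail=1 count=2
After op 8 (write(2)): arr=[14 2 4] head=2 tail=2 count=3
After op 9 (write(17)): arr=[14 2 17] head=0 tail=0 count=3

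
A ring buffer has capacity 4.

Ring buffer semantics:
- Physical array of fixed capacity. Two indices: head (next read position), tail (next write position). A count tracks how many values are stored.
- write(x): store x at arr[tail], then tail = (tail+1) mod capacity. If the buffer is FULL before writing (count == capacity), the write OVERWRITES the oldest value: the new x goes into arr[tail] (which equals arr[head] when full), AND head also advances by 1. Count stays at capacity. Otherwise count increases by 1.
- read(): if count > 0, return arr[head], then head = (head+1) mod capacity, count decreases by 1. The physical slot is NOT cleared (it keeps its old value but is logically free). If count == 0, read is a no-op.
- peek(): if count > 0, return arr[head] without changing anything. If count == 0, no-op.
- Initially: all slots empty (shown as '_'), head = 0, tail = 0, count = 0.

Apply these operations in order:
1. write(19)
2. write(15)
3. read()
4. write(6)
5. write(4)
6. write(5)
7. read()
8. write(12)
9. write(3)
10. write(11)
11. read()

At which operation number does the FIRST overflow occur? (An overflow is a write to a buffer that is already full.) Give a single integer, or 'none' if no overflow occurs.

After op 1 (write(19)): arr=[19 _ _ _] head=0 tail=1 count=1
After op 2 (write(15)): arr=[19 15 _ _] head=0 tail=2 count=2
After op 3 (read()): arr=[19 15 _ _] head=1 tail=2 count=1
After op 4 (write(6)): arr=[19 15 6 _] head=1 tail=3 count=2
After op 5 (write(4)): arr=[19 15 6 4] head=1 tail=0 count=3
After op 6 (write(5)): arr=[5 15 6 4] head=1 tail=1 count=4
After op 7 (read()): arr=[5 15 6 4] head=2 tail=1 count=3
After op 8 (write(12)): arr=[5 12 6 4] head=2 tail=2 count=4
After op 9 (write(3)): arr=[5 12 3 4] head=3 tail=3 count=4
After op 10 (write(11)): arr=[5 12 3 11] head=0 tail=0 count=4
After op 11 (read()): arr=[5 12 3 11] head=1 tail=0 count=3

Answer: 9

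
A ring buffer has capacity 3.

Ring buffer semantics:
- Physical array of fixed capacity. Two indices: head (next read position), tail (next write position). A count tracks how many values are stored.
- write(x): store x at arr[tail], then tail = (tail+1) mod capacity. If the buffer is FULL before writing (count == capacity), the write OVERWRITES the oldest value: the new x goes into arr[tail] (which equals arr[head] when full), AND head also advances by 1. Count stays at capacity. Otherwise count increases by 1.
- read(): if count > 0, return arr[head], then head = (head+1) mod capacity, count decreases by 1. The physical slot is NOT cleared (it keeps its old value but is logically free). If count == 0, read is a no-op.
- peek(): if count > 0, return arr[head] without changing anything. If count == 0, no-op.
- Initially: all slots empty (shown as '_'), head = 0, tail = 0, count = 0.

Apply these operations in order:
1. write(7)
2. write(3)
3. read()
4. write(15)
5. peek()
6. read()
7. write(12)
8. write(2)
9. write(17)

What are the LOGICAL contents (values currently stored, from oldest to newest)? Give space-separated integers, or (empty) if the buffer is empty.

After op 1 (write(7)): arr=[7 _ _] head=0 tail=1 count=1
After op 2 (write(3)): arr=[7 3 _] head=0 tail=2 count=2
After op 3 (read()): arr=[7 3 _] head=1 tail=2 count=1
After op 4 (write(15)): arr=[7 3 15] head=1 tail=0 count=2
After op 5 (peek()): arr=[7 3 15] head=1 tail=0 count=2
After op 6 (read()): arr=[7 3 15] head=2 tail=0 count=1
After op 7 (write(12)): arr=[12 3 15] head=2 tail=1 count=2
After op 8 (write(2)): arr=[12 2 15] head=2 tail=2 count=3
After op 9 (write(17)): arr=[12 2 17] head=0 tail=0 count=3

Answer: 12 2 17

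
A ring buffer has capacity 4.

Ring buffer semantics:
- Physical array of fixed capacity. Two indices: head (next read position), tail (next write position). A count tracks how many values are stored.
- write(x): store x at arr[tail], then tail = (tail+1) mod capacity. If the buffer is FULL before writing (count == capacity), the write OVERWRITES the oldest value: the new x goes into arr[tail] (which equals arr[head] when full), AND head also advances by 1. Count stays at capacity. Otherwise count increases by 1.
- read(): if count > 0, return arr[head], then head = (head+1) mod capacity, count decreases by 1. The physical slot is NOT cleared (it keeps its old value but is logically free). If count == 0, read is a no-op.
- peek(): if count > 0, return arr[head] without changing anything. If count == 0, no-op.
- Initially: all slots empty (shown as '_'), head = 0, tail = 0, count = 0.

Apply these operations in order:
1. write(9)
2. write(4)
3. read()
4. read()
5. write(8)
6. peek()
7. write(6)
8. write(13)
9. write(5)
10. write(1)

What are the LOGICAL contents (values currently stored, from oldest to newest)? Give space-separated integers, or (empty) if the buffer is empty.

After op 1 (write(9)): arr=[9 _ _ _] head=0 tail=1 count=1
After op 2 (write(4)): arr=[9 4 _ _] head=0 tail=2 count=2
After op 3 (read()): arr=[9 4 _ _] head=1 tail=2 count=1
After op 4 (read()): arr=[9 4 _ _] head=2 tail=2 count=0
After op 5 (write(8)): arr=[9 4 8 _] head=2 tail=3 count=1
After op 6 (peek()): arr=[9 4 8 _] head=2 tail=3 count=1
After op 7 (write(6)): arr=[9 4 8 6] head=2 tail=0 count=2
After op 8 (write(13)): arr=[13 4 8 6] head=2 tail=1 count=3
After op 9 (write(5)): arr=[13 5 8 6] head=2 tail=2 count=4
After op 10 (write(1)): arr=[13 5 1 6] head=3 tail=3 count=4

Answer: 6 13 5 1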